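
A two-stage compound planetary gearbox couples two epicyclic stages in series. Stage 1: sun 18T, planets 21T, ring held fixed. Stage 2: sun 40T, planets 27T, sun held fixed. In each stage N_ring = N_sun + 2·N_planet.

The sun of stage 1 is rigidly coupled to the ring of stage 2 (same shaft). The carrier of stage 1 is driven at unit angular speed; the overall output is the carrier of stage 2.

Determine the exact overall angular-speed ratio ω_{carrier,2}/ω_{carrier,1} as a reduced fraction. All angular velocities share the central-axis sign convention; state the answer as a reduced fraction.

611/201

Stage 1: N_ring = 18 + 2·21 = 60
Stage 1: 18(ω_s−ω_c) = −60(ω_r−ω_c),  ω_r=0, ω_c=1
Stage 1: ω_s = 1 − (60/18)(0−1) = 13/3
  ⇒ ω_s¹/ω_c¹ = 13/3
Stage 2: N_ring = 40 + 2·27 = 94
Stage 2: 40(ω_s−ω_c) = −94(ω_r−ω_c),  ω_s=0, ω_r=1
Stage 2: 40(0−ω_c) = −94(1−ω_c)  ⇒  134ω_c = 94  ⇒  ω_c = 47/67
  ⇒ ω_c²/ω_r² = 47/67
Coupling ω_r² = ω_s¹ ⇒ overall = 13/3 × 47/67 = 611/201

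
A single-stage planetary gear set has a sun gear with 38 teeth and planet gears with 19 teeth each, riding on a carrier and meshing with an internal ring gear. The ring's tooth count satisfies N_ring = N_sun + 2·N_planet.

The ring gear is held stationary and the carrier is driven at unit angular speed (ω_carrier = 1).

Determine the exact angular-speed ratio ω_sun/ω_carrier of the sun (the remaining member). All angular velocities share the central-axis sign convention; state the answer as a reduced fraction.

3

N_ring = 38 + 2·19 = 76
38(ω_s−ω_c) = −76(ω_r−ω_c),  ω_r=0, ω_c=1
ω_s = 1 − (76/38)(0−1) = 3
ω_s/ω_c = 3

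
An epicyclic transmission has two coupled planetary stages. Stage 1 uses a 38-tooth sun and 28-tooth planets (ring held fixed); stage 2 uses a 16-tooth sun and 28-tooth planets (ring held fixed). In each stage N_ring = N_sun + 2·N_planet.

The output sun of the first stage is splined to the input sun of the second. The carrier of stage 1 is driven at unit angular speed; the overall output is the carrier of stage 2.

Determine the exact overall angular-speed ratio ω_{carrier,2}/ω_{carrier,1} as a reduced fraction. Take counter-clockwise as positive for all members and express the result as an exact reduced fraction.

Stage 1: N_ring = 38 + 2·28 = 94
Stage 1: 38(ω_s−ω_c) = −94(ω_r−ω_c),  ω_r=0, ω_c=1
Stage 1: ω_s = 1 − (94/38)(0−1) = 66/19
  ⇒ ω_s¹/ω_c¹ = 66/19
Stage 2: N_ring = 16 + 2·28 = 72
Stage 2: 16(ω_s−ω_c) = −72(ω_r−ω_c),  ω_r=0, ω_s=1
Stage 2: 16(1−ω_c) = −72(0−ω_c)  ⇒  88ω_c = 16  ⇒  ω_c = 2/11
  ⇒ ω_c²/ω_s² = 2/11
Coupling ω_s² = ω_s¹ ⇒ overall = 66/19 × 2/11 = 12/19

12/19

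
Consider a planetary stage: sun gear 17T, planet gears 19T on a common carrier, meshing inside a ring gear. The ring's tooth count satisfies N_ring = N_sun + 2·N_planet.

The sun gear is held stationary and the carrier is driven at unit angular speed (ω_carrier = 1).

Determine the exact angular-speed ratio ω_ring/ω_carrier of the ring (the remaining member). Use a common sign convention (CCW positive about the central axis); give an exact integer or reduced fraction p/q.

72/55

N_ring = 17 + 2·19 = 55
17(ω_s−ω_c) = −55(ω_r−ω_c),  ω_s=0, ω_c=1
ω_r = 1 − (17/55)(0−1) = 72/55
ω_r/ω_c = 72/55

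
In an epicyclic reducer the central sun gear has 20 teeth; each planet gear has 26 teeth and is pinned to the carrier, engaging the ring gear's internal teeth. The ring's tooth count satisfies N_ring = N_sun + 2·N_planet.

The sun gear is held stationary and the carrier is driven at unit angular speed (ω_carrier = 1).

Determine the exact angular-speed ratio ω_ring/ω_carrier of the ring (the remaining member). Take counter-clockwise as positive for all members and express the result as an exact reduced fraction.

23/18

N_ring = 20 + 2·26 = 72
20(ω_s−ω_c) = −72(ω_r−ω_c),  ω_s=0, ω_c=1
ω_r = 1 − (20/72)(0−1) = 23/18
ω_r/ω_c = 23/18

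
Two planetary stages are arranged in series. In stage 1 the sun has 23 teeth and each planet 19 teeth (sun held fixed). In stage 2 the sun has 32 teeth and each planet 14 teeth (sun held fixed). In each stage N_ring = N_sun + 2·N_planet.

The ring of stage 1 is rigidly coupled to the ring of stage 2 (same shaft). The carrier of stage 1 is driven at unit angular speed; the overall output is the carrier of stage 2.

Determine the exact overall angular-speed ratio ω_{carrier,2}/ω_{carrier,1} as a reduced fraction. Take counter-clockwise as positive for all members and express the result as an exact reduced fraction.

1260/1403

Stage 1: N_ring = 23 + 2·19 = 61
Stage 1: 23(ω_s−ω_c) = −61(ω_r−ω_c),  ω_s=0, ω_c=1
Stage 1: ω_r = 1 − (23/61)(0−1) = 84/61
  ⇒ ω_r¹/ω_c¹ = 84/61
Stage 2: N_ring = 32 + 2·14 = 60
Stage 2: 32(ω_s−ω_c) = −60(ω_r−ω_c),  ω_s=0, ω_r=1
Stage 2: 32(0−ω_c) = −60(1−ω_c)  ⇒  92ω_c = 60  ⇒  ω_c = 15/23
  ⇒ ω_c²/ω_r² = 15/23
Coupling ω_r² = ω_r¹ ⇒ overall = 84/61 × 15/23 = 1260/1403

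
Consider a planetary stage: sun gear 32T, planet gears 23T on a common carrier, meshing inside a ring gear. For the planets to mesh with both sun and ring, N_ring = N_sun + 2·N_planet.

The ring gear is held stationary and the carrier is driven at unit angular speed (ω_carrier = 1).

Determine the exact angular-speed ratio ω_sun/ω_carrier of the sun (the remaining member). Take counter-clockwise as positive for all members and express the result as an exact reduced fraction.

55/16

N_ring = 32 + 2·23 = 78
32(ω_s−ω_c) = −78(ω_r−ω_c),  ω_r=0, ω_c=1
ω_s = 1 − (78/32)(0−1) = 55/16
ω_s/ω_c = 55/16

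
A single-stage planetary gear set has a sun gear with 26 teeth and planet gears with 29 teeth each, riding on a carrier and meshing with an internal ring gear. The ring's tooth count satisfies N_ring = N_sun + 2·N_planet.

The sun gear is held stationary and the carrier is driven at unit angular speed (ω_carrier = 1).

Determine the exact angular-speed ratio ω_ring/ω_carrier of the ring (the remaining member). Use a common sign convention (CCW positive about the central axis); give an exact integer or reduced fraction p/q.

N_ring = 26 + 2·29 = 84
26(ω_s−ω_c) = −84(ω_r−ω_c),  ω_s=0, ω_c=1
ω_r = 1 − (26/84)(0−1) = 55/42
ω_r/ω_c = 55/42

55/42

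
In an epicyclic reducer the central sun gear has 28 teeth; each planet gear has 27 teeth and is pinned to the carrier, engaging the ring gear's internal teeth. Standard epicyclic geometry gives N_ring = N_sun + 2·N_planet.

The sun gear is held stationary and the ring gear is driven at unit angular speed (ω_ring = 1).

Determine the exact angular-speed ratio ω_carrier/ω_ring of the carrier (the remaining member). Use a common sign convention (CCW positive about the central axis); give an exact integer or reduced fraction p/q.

N_ring = 28 + 2·27 = 82
28(ω_s−ω_c) = −82(ω_r−ω_c),  ω_s=0, ω_r=1
28(0−ω_c) = −82(1−ω_c)  ⇒  110ω_c = 82  ⇒  ω_c = 41/55
ω_c/ω_r = 41/55

41/55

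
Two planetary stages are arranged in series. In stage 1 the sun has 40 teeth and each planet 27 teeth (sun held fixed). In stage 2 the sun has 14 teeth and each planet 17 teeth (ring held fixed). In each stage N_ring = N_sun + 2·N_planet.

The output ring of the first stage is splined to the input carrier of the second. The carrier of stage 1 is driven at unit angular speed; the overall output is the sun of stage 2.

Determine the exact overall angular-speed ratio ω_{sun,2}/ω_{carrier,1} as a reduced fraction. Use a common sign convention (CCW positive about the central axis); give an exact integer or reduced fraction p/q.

2077/329

Stage 1: N_ring = 40 + 2·27 = 94
Stage 1: 40(ω_s−ω_c) = −94(ω_r−ω_c),  ω_s=0, ω_c=1
Stage 1: ω_r = 1 − (40/94)(0−1) = 67/47
  ⇒ ω_r¹/ω_c¹ = 67/47
Stage 2: N_ring = 14 + 2·17 = 48
Stage 2: 14(ω_s−ω_c) = −48(ω_r−ω_c),  ω_r=0, ω_c=1
Stage 2: ω_s = 1 − (48/14)(0−1) = 31/7
  ⇒ ω_s²/ω_c² = 31/7
Coupling ω_c² = ω_r¹ ⇒ overall = 67/47 × 31/7 = 2077/329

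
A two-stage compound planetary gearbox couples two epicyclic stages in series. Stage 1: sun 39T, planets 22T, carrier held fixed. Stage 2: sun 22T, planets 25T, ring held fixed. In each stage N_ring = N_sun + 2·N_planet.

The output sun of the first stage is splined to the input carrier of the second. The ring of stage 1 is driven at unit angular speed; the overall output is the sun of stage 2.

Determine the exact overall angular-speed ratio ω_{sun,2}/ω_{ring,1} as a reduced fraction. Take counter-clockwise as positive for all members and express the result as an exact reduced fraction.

-3901/429

Stage 1: N_ring = 39 + 2·22 = 83
Stage 1: 39(ω_s−ω_c) = −83(ω_r−ω_c),  ω_c=0, ω_r=1
Stage 1: ω_s = 0 − (83/39)(1−0) = -83/39
  ⇒ ω_s¹/ω_r¹ = -83/39
Stage 2: N_ring = 22 + 2·25 = 72
Stage 2: 22(ω_s−ω_c) = −72(ω_r−ω_c),  ω_r=0, ω_c=1
Stage 2: ω_s = 1 − (72/22)(0−1) = 47/11
  ⇒ ω_s²/ω_c² = 47/11
Coupling ω_c² = ω_s¹ ⇒ overall = -83/39 × 47/11 = -3901/429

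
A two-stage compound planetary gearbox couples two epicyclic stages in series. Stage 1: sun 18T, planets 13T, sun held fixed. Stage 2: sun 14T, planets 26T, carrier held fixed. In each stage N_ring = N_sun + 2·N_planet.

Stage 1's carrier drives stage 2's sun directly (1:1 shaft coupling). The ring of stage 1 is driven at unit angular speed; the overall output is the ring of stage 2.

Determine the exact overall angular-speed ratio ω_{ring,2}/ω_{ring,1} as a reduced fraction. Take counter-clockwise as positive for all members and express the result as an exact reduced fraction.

Stage 1: N_ring = 18 + 2·13 = 44
Stage 1: 18(ω_s−ω_c) = −44(ω_r−ω_c),  ω_s=0, ω_r=1
Stage 1: 18(0−ω_c) = −44(1−ω_c)  ⇒  62ω_c = 44  ⇒  ω_c = 22/31
  ⇒ ω_c¹/ω_r¹ = 22/31
Stage 2: N_ring = 14 + 2·26 = 66
Stage 2: 14(ω_s−ω_c) = −66(ω_r−ω_c),  ω_c=0, ω_s=1
Stage 2: ω_r = 0 − (14/66)(1−0) = -7/33
  ⇒ ω_r²/ω_s² = -7/33
Coupling ω_s² = ω_c¹ ⇒ overall = 22/31 × -7/33 = -14/93

-14/93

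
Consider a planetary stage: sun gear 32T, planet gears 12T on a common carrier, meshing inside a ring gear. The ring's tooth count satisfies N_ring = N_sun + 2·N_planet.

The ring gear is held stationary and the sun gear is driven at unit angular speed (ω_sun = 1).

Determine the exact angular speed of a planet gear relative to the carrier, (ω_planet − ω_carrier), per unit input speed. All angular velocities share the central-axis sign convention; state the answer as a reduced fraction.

N_ring = 32 + 2·12 = 56
32(ω_s−ω_c) = −56(ω_r−ω_c),  ω_r=0, ω_s=1
32(1−ω_c) = −56(0−ω_c)  ⇒  88ω_c = 32  ⇒  ω_c = 4/11
sun–planet: 32·(1−4/11) = −12·(ω_p−ω_c)  ⇒  ω_p−ω_c = −(32/12)·(7/11) = -56/33

-56/33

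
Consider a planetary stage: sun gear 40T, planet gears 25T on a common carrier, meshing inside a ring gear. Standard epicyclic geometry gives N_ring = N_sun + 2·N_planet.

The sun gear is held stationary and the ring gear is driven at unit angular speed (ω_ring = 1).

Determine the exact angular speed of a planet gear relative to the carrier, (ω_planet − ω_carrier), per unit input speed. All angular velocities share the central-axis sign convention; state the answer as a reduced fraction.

72/65

N_ring = 40 + 2·25 = 90
40(ω_s−ω_c) = −90(ω_r−ω_c),  ω_s=0, ω_r=1
40(0−ω_c) = −90(1−ω_c)  ⇒  130ω_c = 90  ⇒  ω_c = 9/13
sun–planet: 40·(0−9/13) = −25·(ω_p−ω_c)  ⇒  ω_p−ω_c = −(40/25)·(-9/13) = 72/65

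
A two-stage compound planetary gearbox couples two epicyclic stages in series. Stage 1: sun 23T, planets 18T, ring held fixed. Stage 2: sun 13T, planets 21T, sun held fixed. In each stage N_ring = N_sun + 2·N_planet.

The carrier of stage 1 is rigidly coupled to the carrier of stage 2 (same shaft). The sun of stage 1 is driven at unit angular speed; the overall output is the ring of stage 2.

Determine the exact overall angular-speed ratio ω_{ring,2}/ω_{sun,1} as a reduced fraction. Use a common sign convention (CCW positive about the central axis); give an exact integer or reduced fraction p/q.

Stage 1: N_ring = 23 + 2·18 = 59
Stage 1: 23(ω_s−ω_c) = −59(ω_r−ω_c),  ω_r=0, ω_s=1
Stage 1: 23(1−ω_c) = −59(0−ω_c)  ⇒  82ω_c = 23  ⇒  ω_c = 23/82
  ⇒ ω_c¹/ω_s¹ = 23/82
Stage 2: N_ring = 13 + 2·21 = 55
Stage 2: 13(ω_s−ω_c) = −55(ω_r−ω_c),  ω_s=0, ω_c=1
Stage 2: ω_r = 1 − (13/55)(0−1) = 68/55
  ⇒ ω_r²/ω_c² = 68/55
Coupling ω_c² = ω_c¹ ⇒ overall = 23/82 × 68/55 = 782/2255

782/2255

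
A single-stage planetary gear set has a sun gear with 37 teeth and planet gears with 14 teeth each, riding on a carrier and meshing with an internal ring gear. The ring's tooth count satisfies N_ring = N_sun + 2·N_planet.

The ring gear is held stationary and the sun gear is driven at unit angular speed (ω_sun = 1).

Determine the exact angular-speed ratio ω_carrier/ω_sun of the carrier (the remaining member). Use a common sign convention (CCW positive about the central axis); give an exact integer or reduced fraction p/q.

37/102

N_ring = 37 + 2·14 = 65
37(ω_s−ω_c) = −65(ω_r−ω_c),  ω_r=0, ω_s=1
37(1−ω_c) = −65(0−ω_c)  ⇒  102ω_c = 37  ⇒  ω_c = 37/102
ω_c/ω_s = 37/102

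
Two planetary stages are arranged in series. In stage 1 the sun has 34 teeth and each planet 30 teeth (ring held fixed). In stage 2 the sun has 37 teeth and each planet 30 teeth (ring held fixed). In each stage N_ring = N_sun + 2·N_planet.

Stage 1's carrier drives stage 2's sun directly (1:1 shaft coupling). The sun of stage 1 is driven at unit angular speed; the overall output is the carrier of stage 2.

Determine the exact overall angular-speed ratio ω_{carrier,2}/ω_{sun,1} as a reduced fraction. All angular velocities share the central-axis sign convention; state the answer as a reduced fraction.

629/8576

Stage 1: N_ring = 34 + 2·30 = 94
Stage 1: 34(ω_s−ω_c) = −94(ω_r−ω_c),  ω_r=0, ω_s=1
Stage 1: 34(1−ω_c) = −94(0−ω_c)  ⇒  128ω_c = 34  ⇒  ω_c = 17/64
  ⇒ ω_c¹/ω_s¹ = 17/64
Stage 2: N_ring = 37 + 2·30 = 97
Stage 2: 37(ω_s−ω_c) = −97(ω_r−ω_c),  ω_r=0, ω_s=1
Stage 2: 37(1−ω_c) = −97(0−ω_c)  ⇒  134ω_c = 37  ⇒  ω_c = 37/134
  ⇒ ω_c²/ω_s² = 37/134
Coupling ω_s² = ω_c¹ ⇒ overall = 17/64 × 37/134 = 629/8576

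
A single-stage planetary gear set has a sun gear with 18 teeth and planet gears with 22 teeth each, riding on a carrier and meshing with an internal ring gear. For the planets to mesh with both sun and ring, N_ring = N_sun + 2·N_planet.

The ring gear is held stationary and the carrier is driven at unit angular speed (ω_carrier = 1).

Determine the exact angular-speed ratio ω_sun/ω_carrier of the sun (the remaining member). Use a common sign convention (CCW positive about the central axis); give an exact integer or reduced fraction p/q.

N_ring = 18 + 2·22 = 62
18(ω_s−ω_c) = −62(ω_r−ω_c),  ω_r=0, ω_c=1
ω_s = 1 − (62/18)(0−1) = 40/9
ω_s/ω_c = 40/9

40/9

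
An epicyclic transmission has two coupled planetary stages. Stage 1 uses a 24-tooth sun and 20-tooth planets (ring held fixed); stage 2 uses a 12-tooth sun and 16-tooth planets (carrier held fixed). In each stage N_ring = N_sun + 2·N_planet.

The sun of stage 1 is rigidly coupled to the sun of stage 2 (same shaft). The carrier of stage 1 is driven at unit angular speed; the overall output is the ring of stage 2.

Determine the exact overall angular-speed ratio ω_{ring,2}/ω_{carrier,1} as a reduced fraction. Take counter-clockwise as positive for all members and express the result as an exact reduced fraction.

-1

Stage 1: N_ring = 24 + 2·20 = 64
Stage 1: 24(ω_s−ω_c) = −64(ω_r−ω_c),  ω_r=0, ω_c=1
Stage 1: ω_s = 1 − (64/24)(0−1) = 11/3
  ⇒ ω_s¹/ω_c¹ = 11/3
Stage 2: N_ring = 12 + 2·16 = 44
Stage 2: 12(ω_s−ω_c) = −44(ω_r−ω_c),  ω_c=0, ω_s=1
Stage 2: ω_r = 0 − (12/44)(1−0) = -3/11
  ⇒ ω_r²/ω_s² = -3/11
Coupling ω_s² = ω_s¹ ⇒ overall = 11/3 × -3/11 = -1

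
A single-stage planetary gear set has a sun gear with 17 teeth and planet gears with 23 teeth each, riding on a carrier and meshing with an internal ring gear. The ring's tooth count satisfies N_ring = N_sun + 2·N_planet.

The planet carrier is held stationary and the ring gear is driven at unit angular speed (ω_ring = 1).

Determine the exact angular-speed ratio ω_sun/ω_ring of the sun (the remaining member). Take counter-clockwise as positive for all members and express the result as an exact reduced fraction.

N_ring = 17 + 2·23 = 63
17(ω_s−ω_c) = −63(ω_r−ω_c),  ω_c=0, ω_r=1
ω_s = 0 − (63/17)(1−0) = -63/17
ω_s/ω_r = -63/17

-63/17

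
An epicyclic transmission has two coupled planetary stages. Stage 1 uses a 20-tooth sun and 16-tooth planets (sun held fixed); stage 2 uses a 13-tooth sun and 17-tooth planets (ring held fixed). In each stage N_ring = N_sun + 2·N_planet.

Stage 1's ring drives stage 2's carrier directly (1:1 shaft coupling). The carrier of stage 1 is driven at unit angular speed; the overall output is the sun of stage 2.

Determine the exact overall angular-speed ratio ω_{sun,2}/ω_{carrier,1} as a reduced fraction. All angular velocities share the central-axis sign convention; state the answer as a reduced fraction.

Stage 1: N_ring = 20 + 2·16 = 52
Stage 1: 20(ω_s−ω_c) = −52(ω_r−ω_c),  ω_s=0, ω_c=1
Stage 1: ω_r = 1 − (20/52)(0−1) = 18/13
  ⇒ ω_r¹/ω_c¹ = 18/13
Stage 2: N_ring = 13 + 2·17 = 47
Stage 2: 13(ω_s−ω_c) = −47(ω_r−ω_c),  ω_r=0, ω_c=1
Stage 2: ω_s = 1 − (47/13)(0−1) = 60/13
  ⇒ ω_s²/ω_c² = 60/13
Coupling ω_c² = ω_r¹ ⇒ overall = 18/13 × 60/13 = 1080/169

1080/169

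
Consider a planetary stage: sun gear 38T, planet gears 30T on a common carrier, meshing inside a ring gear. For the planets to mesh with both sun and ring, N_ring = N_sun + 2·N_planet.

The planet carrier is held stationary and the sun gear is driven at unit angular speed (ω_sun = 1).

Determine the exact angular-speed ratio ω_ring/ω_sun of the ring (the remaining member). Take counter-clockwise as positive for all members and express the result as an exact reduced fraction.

-19/49

N_ring = 38 + 2·30 = 98
38(ω_s−ω_c) = −98(ω_r−ω_c),  ω_c=0, ω_s=1
ω_r = 0 − (38/98)(1−0) = -19/49
ω_r/ω_s = -19/49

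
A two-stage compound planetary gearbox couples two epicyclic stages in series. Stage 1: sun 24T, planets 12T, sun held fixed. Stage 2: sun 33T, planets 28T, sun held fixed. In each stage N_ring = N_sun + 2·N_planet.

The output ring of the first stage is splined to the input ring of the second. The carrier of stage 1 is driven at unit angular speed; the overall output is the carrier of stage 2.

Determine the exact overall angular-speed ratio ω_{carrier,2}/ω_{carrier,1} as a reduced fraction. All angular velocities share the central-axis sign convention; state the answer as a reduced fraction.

Stage 1: N_ring = 24 + 2·12 = 48
Stage 1: 24(ω_s−ω_c) = −48(ω_r−ω_c),  ω_s=0, ω_c=1
Stage 1: ω_r = 1 − (24/48)(0−1) = 3/2
  ⇒ ω_r¹/ω_c¹ = 3/2
Stage 2: N_ring = 33 + 2·28 = 89
Stage 2: 33(ω_s−ω_c) = −89(ω_r−ω_c),  ω_s=0, ω_r=1
Stage 2: 33(0−ω_c) = −89(1−ω_c)  ⇒  122ω_c = 89  ⇒  ω_c = 89/122
  ⇒ ω_c²/ω_r² = 89/122
Coupling ω_r² = ω_r¹ ⇒ overall = 3/2 × 89/122 = 267/244

267/244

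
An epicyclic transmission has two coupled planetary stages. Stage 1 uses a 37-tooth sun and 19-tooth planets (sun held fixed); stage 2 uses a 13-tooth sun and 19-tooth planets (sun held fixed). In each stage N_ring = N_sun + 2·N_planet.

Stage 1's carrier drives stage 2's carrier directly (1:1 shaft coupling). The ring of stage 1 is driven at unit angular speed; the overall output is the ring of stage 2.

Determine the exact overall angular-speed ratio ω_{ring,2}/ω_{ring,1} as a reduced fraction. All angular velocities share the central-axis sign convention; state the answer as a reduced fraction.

Stage 1: N_ring = 37 + 2·19 = 75
Stage 1: 37(ω_s−ω_c) = −75(ω_r−ω_c),  ω_s=0, ω_r=1
Stage 1: 37(0−ω_c) = −75(1−ω_c)  ⇒  112ω_c = 75  ⇒  ω_c = 75/112
  ⇒ ω_c¹/ω_r¹ = 75/112
Stage 2: N_ring = 13 + 2·19 = 51
Stage 2: 13(ω_s−ω_c) = −51(ω_r−ω_c),  ω_s=0, ω_c=1
Stage 2: ω_r = 1 − (13/51)(0−1) = 64/51
  ⇒ ω_r²/ω_c² = 64/51
Coupling ω_c² = ω_c¹ ⇒ overall = 75/112 × 64/51 = 100/119

100/119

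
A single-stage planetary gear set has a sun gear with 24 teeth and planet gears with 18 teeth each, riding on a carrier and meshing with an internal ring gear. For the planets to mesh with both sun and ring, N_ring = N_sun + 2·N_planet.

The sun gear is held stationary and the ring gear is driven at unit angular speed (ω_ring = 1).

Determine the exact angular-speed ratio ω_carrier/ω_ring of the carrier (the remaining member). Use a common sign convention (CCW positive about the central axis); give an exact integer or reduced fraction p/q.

5/7

N_ring = 24 + 2·18 = 60
24(ω_s−ω_c) = −60(ω_r−ω_c),  ω_s=0, ω_r=1
24(0−ω_c) = −60(1−ω_c)  ⇒  84ω_c = 60  ⇒  ω_c = 5/7
ω_c/ω_r = 5/7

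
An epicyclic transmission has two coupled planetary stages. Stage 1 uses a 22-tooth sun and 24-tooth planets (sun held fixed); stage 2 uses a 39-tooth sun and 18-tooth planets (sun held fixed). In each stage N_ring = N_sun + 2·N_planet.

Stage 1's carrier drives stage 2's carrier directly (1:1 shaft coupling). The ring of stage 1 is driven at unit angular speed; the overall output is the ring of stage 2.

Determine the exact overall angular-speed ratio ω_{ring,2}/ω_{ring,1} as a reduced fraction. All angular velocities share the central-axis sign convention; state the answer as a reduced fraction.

133/115

Stage 1: N_ring = 22 + 2·24 = 70
Stage 1: 22(ω_s−ω_c) = −70(ω_r−ω_c),  ω_s=0, ω_r=1
Stage 1: 22(0−ω_c) = −70(1−ω_c)  ⇒  92ω_c = 70  ⇒  ω_c = 35/46
  ⇒ ω_c¹/ω_r¹ = 35/46
Stage 2: N_ring = 39 + 2·18 = 75
Stage 2: 39(ω_s−ω_c) = −75(ω_r−ω_c),  ω_s=0, ω_c=1
Stage 2: ω_r = 1 − (39/75)(0−1) = 38/25
  ⇒ ω_r²/ω_c² = 38/25
Coupling ω_c² = ω_c¹ ⇒ overall = 35/46 × 38/25 = 133/115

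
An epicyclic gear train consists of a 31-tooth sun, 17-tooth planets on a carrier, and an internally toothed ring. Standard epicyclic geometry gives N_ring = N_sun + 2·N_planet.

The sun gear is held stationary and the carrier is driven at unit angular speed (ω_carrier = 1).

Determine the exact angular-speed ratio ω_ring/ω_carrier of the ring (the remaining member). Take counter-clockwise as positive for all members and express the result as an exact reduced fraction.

96/65

N_ring = 31 + 2·17 = 65
31(ω_s−ω_c) = −65(ω_r−ω_c),  ω_s=0, ω_c=1
ω_r = 1 − (31/65)(0−1) = 96/65
ω_r/ω_c = 96/65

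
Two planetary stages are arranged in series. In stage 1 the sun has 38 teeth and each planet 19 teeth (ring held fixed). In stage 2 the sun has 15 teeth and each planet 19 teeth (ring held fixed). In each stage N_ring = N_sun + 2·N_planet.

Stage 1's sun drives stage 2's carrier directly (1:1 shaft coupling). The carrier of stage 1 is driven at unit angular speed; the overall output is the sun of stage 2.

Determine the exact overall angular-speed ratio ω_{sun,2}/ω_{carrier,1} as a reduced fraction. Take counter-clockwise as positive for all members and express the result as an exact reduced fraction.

Stage 1: N_ring = 38 + 2·19 = 76
Stage 1: 38(ω_s−ω_c) = −76(ω_r−ω_c),  ω_r=0, ω_c=1
Stage 1: ω_s = 1 − (76/38)(0−1) = 3
  ⇒ ω_s¹/ω_c¹ = 3
Stage 2: N_ring = 15 + 2·19 = 53
Stage 2: 15(ω_s−ω_c) = −53(ω_r−ω_c),  ω_r=0, ω_c=1
Stage 2: ω_s = 1 − (53/15)(0−1) = 68/15
  ⇒ ω_s²/ω_c² = 68/15
Coupling ω_c² = ω_s¹ ⇒ overall = 3 × 68/15 = 68/5

68/5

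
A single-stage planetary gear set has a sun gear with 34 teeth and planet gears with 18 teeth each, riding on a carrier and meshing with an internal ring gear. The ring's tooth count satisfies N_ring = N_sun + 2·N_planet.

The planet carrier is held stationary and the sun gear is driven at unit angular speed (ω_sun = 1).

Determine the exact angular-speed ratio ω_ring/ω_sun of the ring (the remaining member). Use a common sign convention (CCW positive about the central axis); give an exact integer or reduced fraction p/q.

-17/35

N_ring = 34 + 2·18 = 70
34(ω_s−ω_c) = −70(ω_r−ω_c),  ω_c=0, ω_s=1
ω_r = 0 − (34/70)(1−0) = -17/35
ω_r/ω_s = -17/35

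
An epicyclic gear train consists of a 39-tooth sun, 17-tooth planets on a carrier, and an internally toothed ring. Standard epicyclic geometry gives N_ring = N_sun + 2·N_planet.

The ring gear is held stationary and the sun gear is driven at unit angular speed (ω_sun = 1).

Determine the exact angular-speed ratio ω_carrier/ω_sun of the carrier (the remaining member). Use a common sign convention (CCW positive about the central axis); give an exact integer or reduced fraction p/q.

39/112

N_ring = 39 + 2·17 = 73
39(ω_s−ω_c) = −73(ω_r−ω_c),  ω_r=0, ω_s=1
39(1−ω_c) = −73(0−ω_c)  ⇒  112ω_c = 39  ⇒  ω_c = 39/112
ω_c/ω_s = 39/112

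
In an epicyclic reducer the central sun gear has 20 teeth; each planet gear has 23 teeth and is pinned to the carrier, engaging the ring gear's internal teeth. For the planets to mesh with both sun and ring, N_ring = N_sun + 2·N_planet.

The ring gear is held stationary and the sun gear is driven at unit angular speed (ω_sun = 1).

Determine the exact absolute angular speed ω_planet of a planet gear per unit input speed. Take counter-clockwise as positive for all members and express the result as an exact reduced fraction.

-10/23

N_ring = 20 + 2·23 = 66
20(ω_s−ω_c) = −66(ω_r−ω_c),  ω_r=0, ω_s=1
20(1−ω_c) = −66(0−ω_c)  ⇒  86ω_c = 20  ⇒  ω_c = 10/43
sun–planet: 20·(1−10/43) = −23·(ω_p−ω_c)  ⇒  ω_p−ω_c = −(20/23)·(33/43) = -660/989
ω_p = 10/43 − 660/989 = -10/23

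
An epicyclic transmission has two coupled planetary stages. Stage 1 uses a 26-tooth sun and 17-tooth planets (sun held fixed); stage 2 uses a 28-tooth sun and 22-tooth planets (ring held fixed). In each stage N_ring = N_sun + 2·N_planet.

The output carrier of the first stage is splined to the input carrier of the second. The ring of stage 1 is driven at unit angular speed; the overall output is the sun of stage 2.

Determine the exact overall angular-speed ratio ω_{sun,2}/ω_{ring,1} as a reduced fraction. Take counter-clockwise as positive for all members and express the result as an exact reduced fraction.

Stage 1: N_ring = 26 + 2·17 = 60
Stage 1: 26(ω_s−ω_c) = −60(ω_r−ω_c),  ω_s=0, ω_r=1
Stage 1: 26(0−ω_c) = −60(1−ω_c)  ⇒  86ω_c = 60  ⇒  ω_c = 30/43
  ⇒ ω_c¹/ω_r¹ = 30/43
Stage 2: N_ring = 28 + 2·22 = 72
Stage 2: 28(ω_s−ω_c) = −72(ω_r−ω_c),  ω_r=0, ω_c=1
Stage 2: ω_s = 1 − (72/28)(0−1) = 25/7
  ⇒ ω_s²/ω_c² = 25/7
Coupling ω_c² = ω_c¹ ⇒ overall = 30/43 × 25/7 = 750/301

750/301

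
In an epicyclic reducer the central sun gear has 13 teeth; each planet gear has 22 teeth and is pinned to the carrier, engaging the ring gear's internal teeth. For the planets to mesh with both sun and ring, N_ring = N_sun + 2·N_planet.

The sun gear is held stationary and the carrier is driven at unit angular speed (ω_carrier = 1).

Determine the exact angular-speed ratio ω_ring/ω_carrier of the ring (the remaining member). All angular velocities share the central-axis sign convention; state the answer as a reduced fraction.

N_ring = 13 + 2·22 = 57
13(ω_s−ω_c) = −57(ω_r−ω_c),  ω_s=0, ω_c=1
ω_r = 1 − (13/57)(0−1) = 70/57
ω_r/ω_c = 70/57

70/57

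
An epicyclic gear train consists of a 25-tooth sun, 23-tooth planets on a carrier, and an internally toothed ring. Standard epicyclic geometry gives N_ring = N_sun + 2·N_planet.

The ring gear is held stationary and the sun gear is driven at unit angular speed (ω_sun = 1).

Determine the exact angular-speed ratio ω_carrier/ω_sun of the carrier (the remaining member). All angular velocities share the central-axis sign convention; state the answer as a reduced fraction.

N_ring = 25 + 2·23 = 71
25(ω_s−ω_c) = −71(ω_r−ω_c),  ω_r=0, ω_s=1
25(1−ω_c) = −71(0−ω_c)  ⇒  96ω_c = 25  ⇒  ω_c = 25/96
ω_c/ω_s = 25/96

25/96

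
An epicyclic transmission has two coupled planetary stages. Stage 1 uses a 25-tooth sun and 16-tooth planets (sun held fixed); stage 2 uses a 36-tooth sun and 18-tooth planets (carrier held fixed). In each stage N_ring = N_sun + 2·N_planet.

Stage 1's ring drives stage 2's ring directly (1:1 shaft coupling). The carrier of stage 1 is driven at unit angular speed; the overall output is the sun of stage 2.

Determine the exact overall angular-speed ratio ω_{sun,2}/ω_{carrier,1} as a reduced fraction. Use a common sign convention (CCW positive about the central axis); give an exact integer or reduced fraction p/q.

-164/57

Stage 1: N_ring = 25 + 2·16 = 57
Stage 1: 25(ω_s−ω_c) = −57(ω_r−ω_c),  ω_s=0, ω_c=1
Stage 1: ω_r = 1 − (25/57)(0−1) = 82/57
  ⇒ ω_r¹/ω_c¹ = 82/57
Stage 2: N_ring = 36 + 2·18 = 72
Stage 2: 36(ω_s−ω_c) = −72(ω_r−ω_c),  ω_c=0, ω_r=1
Stage 2: ω_s = 0 − (72/36)(1−0) = -2
  ⇒ ω_s²/ω_r² = -2
Coupling ω_r² = ω_r¹ ⇒ overall = 82/57 × -2 = -164/57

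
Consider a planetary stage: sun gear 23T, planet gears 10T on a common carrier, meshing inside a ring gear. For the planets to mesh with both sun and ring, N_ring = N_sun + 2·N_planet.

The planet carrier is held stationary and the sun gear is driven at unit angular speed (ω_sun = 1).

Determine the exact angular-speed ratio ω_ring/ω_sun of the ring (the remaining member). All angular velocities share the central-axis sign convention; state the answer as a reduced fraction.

N_ring = 23 + 2·10 = 43
23(ω_s−ω_c) = −43(ω_r−ω_c),  ω_c=0, ω_s=1
ω_r = 0 − (23/43)(1−0) = -23/43
ω_r/ω_s = -23/43

-23/43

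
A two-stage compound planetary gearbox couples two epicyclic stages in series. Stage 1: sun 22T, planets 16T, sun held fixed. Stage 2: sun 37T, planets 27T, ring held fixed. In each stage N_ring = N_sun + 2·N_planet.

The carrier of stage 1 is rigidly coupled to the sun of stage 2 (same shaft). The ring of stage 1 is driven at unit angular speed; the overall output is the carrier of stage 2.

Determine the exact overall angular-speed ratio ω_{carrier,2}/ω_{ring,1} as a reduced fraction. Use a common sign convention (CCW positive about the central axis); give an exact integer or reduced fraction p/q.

999/4864

Stage 1: N_ring = 22 + 2·16 = 54
Stage 1: 22(ω_s−ω_c) = −54(ω_r−ω_c),  ω_s=0, ω_r=1
Stage 1: 22(0−ω_c) = −54(1−ω_c)  ⇒  76ω_c = 54  ⇒  ω_c = 27/38
  ⇒ ω_c¹/ω_r¹ = 27/38
Stage 2: N_ring = 37 + 2·27 = 91
Stage 2: 37(ω_s−ω_c) = −91(ω_r−ω_c),  ω_r=0, ω_s=1
Stage 2: 37(1−ω_c) = −91(0−ω_c)  ⇒  128ω_c = 37  ⇒  ω_c = 37/128
  ⇒ ω_c²/ω_s² = 37/128
Coupling ω_s² = ω_c¹ ⇒ overall = 27/38 × 37/128 = 999/4864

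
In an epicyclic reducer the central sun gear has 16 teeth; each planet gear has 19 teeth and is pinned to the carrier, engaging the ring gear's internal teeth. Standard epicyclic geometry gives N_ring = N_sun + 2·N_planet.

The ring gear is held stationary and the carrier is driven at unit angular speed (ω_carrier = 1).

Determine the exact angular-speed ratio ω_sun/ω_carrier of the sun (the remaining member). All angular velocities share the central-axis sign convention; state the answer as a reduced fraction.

N_ring = 16 + 2·19 = 54
16(ω_s−ω_c) = −54(ω_r−ω_c),  ω_r=0, ω_c=1
ω_s = 1 − (54/16)(0−1) = 35/8
ω_s/ω_c = 35/8

35/8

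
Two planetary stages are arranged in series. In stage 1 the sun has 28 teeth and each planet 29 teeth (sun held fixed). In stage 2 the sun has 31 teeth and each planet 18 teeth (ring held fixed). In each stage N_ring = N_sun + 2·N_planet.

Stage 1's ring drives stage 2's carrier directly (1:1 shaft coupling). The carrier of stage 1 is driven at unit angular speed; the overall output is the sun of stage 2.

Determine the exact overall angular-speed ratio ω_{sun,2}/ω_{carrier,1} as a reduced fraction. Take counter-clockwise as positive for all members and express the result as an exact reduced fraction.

Stage 1: N_ring = 28 + 2·29 = 86
Stage 1: 28(ω_s−ω_c) = −86(ω_r−ω_c),  ω_s=0, ω_c=1
Stage 1: ω_r = 1 − (28/86)(0−1) = 57/43
  ⇒ ω_r¹/ω_c¹ = 57/43
Stage 2: N_ring = 31 + 2·18 = 67
Stage 2: 31(ω_s−ω_c) = −67(ω_r−ω_c),  ω_r=0, ω_c=1
Stage 2: ω_s = 1 − (67/31)(0−1) = 98/31
  ⇒ ω_s²/ω_c² = 98/31
Coupling ω_c² = ω_r¹ ⇒ overall = 57/43 × 98/31 = 5586/1333

5586/1333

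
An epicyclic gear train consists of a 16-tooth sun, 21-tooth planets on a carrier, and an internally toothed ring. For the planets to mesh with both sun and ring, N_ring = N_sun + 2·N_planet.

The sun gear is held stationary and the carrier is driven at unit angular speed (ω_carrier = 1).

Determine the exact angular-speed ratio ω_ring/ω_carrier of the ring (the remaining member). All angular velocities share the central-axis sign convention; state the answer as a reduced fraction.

N_ring = 16 + 2·21 = 58
16(ω_s−ω_c) = −58(ω_r−ω_c),  ω_s=0, ω_c=1
ω_r = 1 − (16/58)(0−1) = 37/29
ω_r/ω_c = 37/29

37/29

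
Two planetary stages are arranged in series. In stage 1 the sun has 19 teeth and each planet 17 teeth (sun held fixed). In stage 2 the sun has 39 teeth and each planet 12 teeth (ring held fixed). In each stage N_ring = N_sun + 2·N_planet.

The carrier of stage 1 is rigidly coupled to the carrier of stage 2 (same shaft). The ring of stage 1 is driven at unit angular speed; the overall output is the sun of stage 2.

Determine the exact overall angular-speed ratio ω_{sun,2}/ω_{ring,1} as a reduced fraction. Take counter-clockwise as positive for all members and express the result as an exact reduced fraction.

Stage 1: N_ring = 19 + 2·17 = 53
Stage 1: 19(ω_s−ω_c) = −53(ω_r−ω_c),  ω_s=0, ω_r=1
Stage 1: 19(0−ω_c) = −53(1−ω_c)  ⇒  72ω_c = 53  ⇒  ω_c = 53/72
  ⇒ ω_c¹/ω_r¹ = 53/72
Stage 2: N_ring = 39 + 2·12 = 63
Stage 2: 39(ω_s−ω_c) = −63(ω_r−ω_c),  ω_r=0, ω_c=1
Stage 2: ω_s = 1 − (63/39)(0−1) = 34/13
  ⇒ ω_s²/ω_c² = 34/13
Coupling ω_c² = ω_c¹ ⇒ overall = 53/72 × 34/13 = 901/468

901/468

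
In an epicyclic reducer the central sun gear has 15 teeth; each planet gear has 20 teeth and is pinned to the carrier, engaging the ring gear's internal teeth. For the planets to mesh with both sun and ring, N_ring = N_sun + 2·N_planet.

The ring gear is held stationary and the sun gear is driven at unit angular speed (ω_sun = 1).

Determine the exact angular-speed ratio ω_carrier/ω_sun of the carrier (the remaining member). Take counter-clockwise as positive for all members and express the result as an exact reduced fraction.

N_ring = 15 + 2·20 = 55
15(ω_s−ω_c) = −55(ω_r−ω_c),  ω_r=0, ω_s=1
15(1−ω_c) = −55(0−ω_c)  ⇒  70ω_c = 15  ⇒  ω_c = 3/14
ω_c/ω_s = 3/14

3/14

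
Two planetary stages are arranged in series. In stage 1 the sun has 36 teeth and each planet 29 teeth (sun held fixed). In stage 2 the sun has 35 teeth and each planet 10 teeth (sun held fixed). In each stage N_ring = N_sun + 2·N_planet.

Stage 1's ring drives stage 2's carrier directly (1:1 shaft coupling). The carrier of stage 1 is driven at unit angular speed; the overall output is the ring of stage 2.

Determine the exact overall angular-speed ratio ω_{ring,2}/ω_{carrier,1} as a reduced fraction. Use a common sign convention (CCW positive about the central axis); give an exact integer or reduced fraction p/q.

Stage 1: N_ring = 36 + 2·29 = 94
Stage 1: 36(ω_s−ω_c) = −94(ω_r−ω_c),  ω_s=0, ω_c=1
Stage 1: ω_r = 1 − (36/94)(0−1) = 65/47
  ⇒ ω_r¹/ω_c¹ = 65/47
Stage 2: N_ring = 35 + 2·10 = 55
Stage 2: 35(ω_s−ω_c) = −55(ω_r−ω_c),  ω_s=0, ω_c=1
Stage 2: ω_r = 1 − (35/55)(0−1) = 18/11
  ⇒ ω_r²/ω_c² = 18/11
Coupling ω_c² = ω_r¹ ⇒ overall = 65/47 × 18/11 = 1170/517

1170/517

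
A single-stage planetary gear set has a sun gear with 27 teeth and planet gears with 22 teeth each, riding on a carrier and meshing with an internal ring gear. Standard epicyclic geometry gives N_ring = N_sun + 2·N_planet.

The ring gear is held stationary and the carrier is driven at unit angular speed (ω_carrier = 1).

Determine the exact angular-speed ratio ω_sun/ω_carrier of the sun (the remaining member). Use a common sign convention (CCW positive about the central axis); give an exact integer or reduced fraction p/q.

98/27

N_ring = 27 + 2·22 = 71
27(ω_s−ω_c) = −71(ω_r−ω_c),  ω_r=0, ω_c=1
ω_s = 1 − (71/27)(0−1) = 98/27
ω_s/ω_c = 98/27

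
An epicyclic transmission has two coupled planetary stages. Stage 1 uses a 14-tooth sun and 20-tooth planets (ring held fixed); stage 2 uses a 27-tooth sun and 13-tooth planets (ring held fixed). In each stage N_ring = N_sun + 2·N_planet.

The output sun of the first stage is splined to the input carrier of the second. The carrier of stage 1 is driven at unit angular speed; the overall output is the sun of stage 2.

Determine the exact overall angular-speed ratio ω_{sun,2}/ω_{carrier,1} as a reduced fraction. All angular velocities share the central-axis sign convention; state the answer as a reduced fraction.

2720/189

Stage 1: N_ring = 14 + 2·20 = 54
Stage 1: 14(ω_s−ω_c) = −54(ω_r−ω_c),  ω_r=0, ω_c=1
Stage 1: ω_s = 1 − (54/14)(0−1) = 34/7
  ⇒ ω_s¹/ω_c¹ = 34/7
Stage 2: N_ring = 27 + 2·13 = 53
Stage 2: 27(ω_s−ω_c) = −53(ω_r−ω_c),  ω_r=0, ω_c=1
Stage 2: ω_s = 1 − (53/27)(0−1) = 80/27
  ⇒ ω_s²/ω_c² = 80/27
Coupling ω_c² = ω_s¹ ⇒ overall = 34/7 × 80/27 = 2720/189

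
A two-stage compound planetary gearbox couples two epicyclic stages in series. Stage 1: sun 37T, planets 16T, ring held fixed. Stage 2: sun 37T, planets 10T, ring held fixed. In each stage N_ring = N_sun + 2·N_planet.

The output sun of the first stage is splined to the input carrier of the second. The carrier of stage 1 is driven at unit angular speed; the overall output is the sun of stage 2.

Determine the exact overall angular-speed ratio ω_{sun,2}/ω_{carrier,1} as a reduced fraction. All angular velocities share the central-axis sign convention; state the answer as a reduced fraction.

Stage 1: N_ring = 37 + 2·16 = 69
Stage 1: 37(ω_s−ω_c) = −69(ω_r−ω_c),  ω_r=0, ω_c=1
Stage 1: ω_s = 1 − (69/37)(0−1) = 106/37
  ⇒ ω_s¹/ω_c¹ = 106/37
Stage 2: N_ring = 37 + 2·10 = 57
Stage 2: 37(ω_s−ω_c) = −57(ω_r−ω_c),  ω_r=0, ω_c=1
Stage 2: ω_s = 1 − (57/37)(0−1) = 94/37
  ⇒ ω_s²/ω_c² = 94/37
Coupling ω_c² = ω_s¹ ⇒ overall = 106/37 × 94/37 = 9964/1369

9964/1369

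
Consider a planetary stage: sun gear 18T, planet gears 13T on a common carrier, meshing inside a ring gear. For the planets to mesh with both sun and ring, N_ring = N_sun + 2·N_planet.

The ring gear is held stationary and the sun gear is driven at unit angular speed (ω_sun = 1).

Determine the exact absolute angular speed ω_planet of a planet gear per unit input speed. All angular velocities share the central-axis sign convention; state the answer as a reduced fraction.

N_ring = 18 + 2·13 = 44
18(ω_s−ω_c) = −44(ω_r−ω_c),  ω_r=0, ω_s=1
18(1−ω_c) = −44(0−ω_c)  ⇒  62ω_c = 18  ⇒  ω_c = 9/31
sun–planet: 18·(1−9/31) = −13·(ω_p−ω_c)  ⇒  ω_p−ω_c = −(18/13)·(22/31) = -396/403
ω_p = 9/31 − 396/403 = -9/13

-9/13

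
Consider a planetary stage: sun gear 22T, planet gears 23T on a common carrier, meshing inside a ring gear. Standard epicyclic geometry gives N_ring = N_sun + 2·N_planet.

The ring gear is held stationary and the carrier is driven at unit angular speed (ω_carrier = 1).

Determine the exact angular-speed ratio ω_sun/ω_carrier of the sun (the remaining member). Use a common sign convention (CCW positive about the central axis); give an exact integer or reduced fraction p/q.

N_ring = 22 + 2·23 = 68
22(ω_s−ω_c) = −68(ω_r−ω_c),  ω_r=0, ω_c=1
ω_s = 1 − (68/22)(0−1) = 45/11
ω_s/ω_c = 45/11

45/11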